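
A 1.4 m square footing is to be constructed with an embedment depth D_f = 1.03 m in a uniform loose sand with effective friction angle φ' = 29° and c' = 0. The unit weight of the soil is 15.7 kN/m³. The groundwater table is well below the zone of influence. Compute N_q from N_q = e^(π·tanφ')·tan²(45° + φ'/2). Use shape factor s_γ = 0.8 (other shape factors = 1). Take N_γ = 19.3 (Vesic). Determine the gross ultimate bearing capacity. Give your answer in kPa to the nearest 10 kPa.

q_ult ≈ 440 kPa

tan29° = 0.5543, so N_q = e^(π×0.5543)·tan²(59.5°) = 5.705 × 2.882 = 16.44.
Overburden at base level: q = 15.7 × 1.03 = 16.171 kPa.
Surcharge term q·N_q = 16.171 × 16.443 = 265.9 kPa; self-weight term 0.5·γ·B·N_γ·s_γ = 0.5 × 15.7 × 1.4 × 19.3 × 0.8 = 169.69 kPa.
q_ult = 265.9 + 169.69 = 435.59 kPa.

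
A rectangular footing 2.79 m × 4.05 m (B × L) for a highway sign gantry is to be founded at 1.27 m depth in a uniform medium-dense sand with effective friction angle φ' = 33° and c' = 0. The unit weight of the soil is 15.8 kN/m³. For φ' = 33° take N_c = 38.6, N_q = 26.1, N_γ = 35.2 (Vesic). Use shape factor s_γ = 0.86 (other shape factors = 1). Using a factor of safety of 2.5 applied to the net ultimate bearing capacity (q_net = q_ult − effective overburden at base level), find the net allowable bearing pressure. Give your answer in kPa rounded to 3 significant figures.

q = γ·D_f = 15.8 × 1.27 = 20.066 kPa.
q·N_q = 20.066 × 26.1 = 523.72 kPa
0.5·γ·B·N_γ·s_γ = 0.5 × 15.8 × 2.79 × 35.2 × 0.86 = 667.23 kPa
q_ult = 523.72 + 667.23 = 1190.9 kPa.
Net ultimate: q_net = 1190.9 − 20.066 = 1170.9 kPa.
q_all(net) = 1170.9 / 2.5 = 468.35 kPa.

q_all(net) ≈ 468 kPa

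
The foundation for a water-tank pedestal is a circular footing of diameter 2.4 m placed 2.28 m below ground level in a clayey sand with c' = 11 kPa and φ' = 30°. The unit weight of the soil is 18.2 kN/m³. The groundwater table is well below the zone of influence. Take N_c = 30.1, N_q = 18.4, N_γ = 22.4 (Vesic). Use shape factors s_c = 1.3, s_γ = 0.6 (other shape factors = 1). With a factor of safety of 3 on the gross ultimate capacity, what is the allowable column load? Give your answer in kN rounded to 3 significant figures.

q = γ·D_f = 18.2 × 2.28 = 41.496 kPa.
c·N_c·s_c = 11 × 30.1 × 1.3 = 430.43 kPa
q·N_q = 41.496 × 18.4 = 763.53 kPa
0.5·γ·B·N_γ·s_γ = 0.5 × 18.2 × 2.4 × 22.4 × 0.6 = 293.53 kPa
q_ult = 430.43 + 763.53 + 293.53 = 1487.5 kPa.
Gross allowable pressure q_all = 1487.5 / 3 = 495.83 kPa.
Footing area = 4.5239 m², so allowable column load = 495.83 × 4.5239 = 2243.1 kN.

P_all ≈ 2240 kN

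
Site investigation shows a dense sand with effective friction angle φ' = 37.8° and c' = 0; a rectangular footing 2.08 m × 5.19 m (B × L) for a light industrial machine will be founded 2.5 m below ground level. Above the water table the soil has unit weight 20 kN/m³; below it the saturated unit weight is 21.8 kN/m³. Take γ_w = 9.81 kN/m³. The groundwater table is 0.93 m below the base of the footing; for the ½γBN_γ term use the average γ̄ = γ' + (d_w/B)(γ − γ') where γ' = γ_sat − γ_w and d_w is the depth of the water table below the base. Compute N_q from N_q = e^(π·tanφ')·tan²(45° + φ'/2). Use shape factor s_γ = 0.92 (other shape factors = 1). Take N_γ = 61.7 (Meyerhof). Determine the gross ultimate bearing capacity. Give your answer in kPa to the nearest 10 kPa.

tan37.8° = 0.7757, so N_q = e^(π×0.7757)·tan²(63.9°) = 11.437 × 4.167 = 47.66.
Overburden at base level: q = 20 × 2.5 = 50 kPa.
The water table is 0.93 m below the base (< B = 2.08 m), so the ½γBN_γ term uses γ̄ = γ' + (d_w/B)(γ − γ') = 11.99 + (0.93/2.08)(20 − 11.99) = 15.571 kN/m³.
Surcharge term q·N_q = 50 × 47.655 = 2382.8 kPa; self-weight term 0.5·γ·B·N_γ·s_γ = 0.5 × 15.571 × 2.08 × 61.7 × 0.92 = 919.25 kPa.
q_ult = 2382.8 + 919.25 = 3302 kPa.

q_ult ≈ 3300 kPa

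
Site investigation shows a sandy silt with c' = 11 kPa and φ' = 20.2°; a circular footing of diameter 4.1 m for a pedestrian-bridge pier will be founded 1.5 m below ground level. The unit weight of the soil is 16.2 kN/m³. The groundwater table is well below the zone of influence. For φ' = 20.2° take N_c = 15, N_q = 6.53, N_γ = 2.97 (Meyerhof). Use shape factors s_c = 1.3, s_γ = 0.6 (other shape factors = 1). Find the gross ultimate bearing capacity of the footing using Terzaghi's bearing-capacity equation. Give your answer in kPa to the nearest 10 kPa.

q_ult ≈ 430 kPa

q = γ·D_f = 16.2 × 1.5 = 24.3 kPa.
c·N_c·s_c = 11 × 15 × 1.3 = 214.5 kPa
q·N_q = 24.3 × 6.53 = 158.68 kPa
0.5·γ·B·N_γ·s_γ = 0.5 × 16.2 × 4.1 × 2.97 × 0.6 = 59.18 kPa
q_ult = 214.5 + 158.68 + 59.18 = 432.36 kPa.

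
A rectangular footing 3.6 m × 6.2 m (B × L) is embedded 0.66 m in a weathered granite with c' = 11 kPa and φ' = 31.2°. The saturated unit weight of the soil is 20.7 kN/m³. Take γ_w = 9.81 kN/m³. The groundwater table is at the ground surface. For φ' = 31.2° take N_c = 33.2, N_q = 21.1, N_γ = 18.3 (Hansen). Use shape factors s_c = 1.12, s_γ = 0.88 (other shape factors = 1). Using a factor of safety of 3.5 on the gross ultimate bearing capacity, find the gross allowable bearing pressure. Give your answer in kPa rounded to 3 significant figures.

q_all ≈ 250 kPa

With the water table at the surface the whole profile is submerged: γ' = 20.7 − 9.81 = 10.89 kN/m³, so q = γ'·D_f = 7.1874 kPa; the same γ' applies in the ½γBN_γ term.
q_ult = c·N_c·s_c + q·N_q + 0.5·γ·B·N_γ·s_γ
     = 11 × 33.2 × 1.12 + 7.1874 × 21.1 + 0.5 × 10.89 × 3.6 × 18.3 × 0.88
     = 409.02 + 151.65 + 315.67 = 876.35 kPa.
q_all = 876.35 / 3.5 = 250.39 kPa.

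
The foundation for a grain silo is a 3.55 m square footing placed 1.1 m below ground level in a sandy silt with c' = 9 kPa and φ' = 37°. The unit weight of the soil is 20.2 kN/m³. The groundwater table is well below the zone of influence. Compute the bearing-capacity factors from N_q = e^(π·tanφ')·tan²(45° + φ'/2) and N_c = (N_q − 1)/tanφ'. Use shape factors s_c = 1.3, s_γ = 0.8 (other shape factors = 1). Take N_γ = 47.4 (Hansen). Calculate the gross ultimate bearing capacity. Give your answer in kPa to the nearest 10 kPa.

q_ult ≈ 2960 kPa

tan37° = 0.7536, so N_q = e^(π×0.7536)·tan²(63.5°) = 10.669 × 4.023 = 42.92.
N_c = (42.92 − 1)/tan37° = 55.63.
Effective surcharge at the founding depth q = γ·D_f = 20.2 × 1.1 = 22.22 kPa.
q_ult = c·N_c·s_c + q·N_q + 0.5·γ·B·N_γ·s_γ
     = 9 × 55.63 × 1.3 + 22.22 × 42.92 + 0.5 × 20.2 × 3.55 × 47.4 × 0.8
     = 650.87 + 953.68 + 1359.6 = 2964.2 kPa.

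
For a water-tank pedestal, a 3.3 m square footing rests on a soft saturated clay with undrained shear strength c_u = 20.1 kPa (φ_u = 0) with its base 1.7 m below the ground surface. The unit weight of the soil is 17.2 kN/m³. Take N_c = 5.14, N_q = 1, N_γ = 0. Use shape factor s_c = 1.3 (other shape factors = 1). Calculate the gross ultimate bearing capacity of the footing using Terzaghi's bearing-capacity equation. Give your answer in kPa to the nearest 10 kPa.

q_ult ≈ 160 kPa

Effective surcharge at the founding depth q = γ·D_f = 17.2 × 1.7 = 29.24 kPa.
q_ult = c·N_c·s_c + q·N_q
     = 20.1 × 5.14 × 1.3 + 29.24 × 1
     = 134.31 + 29.24 = 163.55 kPa.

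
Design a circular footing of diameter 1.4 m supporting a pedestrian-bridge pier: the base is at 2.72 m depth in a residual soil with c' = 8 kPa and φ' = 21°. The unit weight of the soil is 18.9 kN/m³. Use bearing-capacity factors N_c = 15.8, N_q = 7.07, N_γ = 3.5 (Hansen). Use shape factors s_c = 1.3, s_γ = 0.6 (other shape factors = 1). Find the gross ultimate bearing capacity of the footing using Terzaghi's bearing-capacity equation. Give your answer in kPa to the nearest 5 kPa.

q_ult ≈ 555 kPa

q = γ·D_f = 18.9 × 2.72 = 51.408 kPa.
c·N_c·s_c = 8 × 15.8 × 1.3 = 164.32 kPa
q·N_q = 51.408 × 7.07 = 363.45 kPa
0.5·γ·B·N_γ·s_γ = 0.5 × 18.9 × 1.4 × 3.5 × 0.6 = 27.783 kPa
q_ult = 164.32 + 363.45 + 27.783 = 555.56 kPa.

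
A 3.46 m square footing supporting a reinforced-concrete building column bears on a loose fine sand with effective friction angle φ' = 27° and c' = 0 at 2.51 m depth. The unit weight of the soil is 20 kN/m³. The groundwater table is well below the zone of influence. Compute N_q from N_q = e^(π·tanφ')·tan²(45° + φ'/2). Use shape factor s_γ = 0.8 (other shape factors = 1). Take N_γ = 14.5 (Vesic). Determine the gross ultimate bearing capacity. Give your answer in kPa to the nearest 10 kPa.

q_ult ≈ 1060 kPa

tan27° = 0.5095, so N_q = e^(π×0.5095)·tan²(58.5°) = 4.957 × 2.663 = 13.2.
Effective surcharge at the founding depth q = γ·D_f = 20 × 2.51 = 50.2 kPa.
q_ult = q·N_q + 0.5·γ·B·N_γ·s_γ
     = 50.2 × 13.199 + 0.5 × 20 × 3.46 × 14.5 × 0.8
     = 662.6 + 401.36 = 1064 kPa.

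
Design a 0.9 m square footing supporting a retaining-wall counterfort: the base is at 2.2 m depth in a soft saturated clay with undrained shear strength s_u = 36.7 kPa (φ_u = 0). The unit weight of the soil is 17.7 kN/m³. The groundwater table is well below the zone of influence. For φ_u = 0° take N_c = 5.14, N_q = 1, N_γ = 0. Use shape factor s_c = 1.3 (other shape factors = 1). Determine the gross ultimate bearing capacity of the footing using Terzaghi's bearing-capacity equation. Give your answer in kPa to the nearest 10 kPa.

q_ult ≈ 280 kPa

q = γ·D_f = 17.7 × 2.2 = 38.94 kPa.
c·N_c·s_c = 36.7 × 5.14 × 1.3 = 245.23 kPa
q·N_q = 38.94 × 1 = 38.94 kPa
q_ult = 245.23 + 38.94 = 284.17 kPa.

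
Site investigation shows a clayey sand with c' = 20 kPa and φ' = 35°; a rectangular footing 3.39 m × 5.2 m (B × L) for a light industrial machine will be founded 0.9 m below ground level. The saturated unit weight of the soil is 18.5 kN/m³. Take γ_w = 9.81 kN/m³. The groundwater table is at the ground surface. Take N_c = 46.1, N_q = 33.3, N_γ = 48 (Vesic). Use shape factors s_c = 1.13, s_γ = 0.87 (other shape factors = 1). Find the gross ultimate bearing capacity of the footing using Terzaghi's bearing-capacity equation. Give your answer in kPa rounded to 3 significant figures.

q_ult ≈ 1920 kPa

With the water table at the surface the whole profile is submerged: γ' = 18.5 − 9.81 = 8.69 kN/m³, so q = γ'·D_f = 7.821 kPa; the same γ' applies in the ½γBN_γ term.
q_ult = c·N_c·s_c + q·N_q + 0.5·γ·B·N_γ·s_γ
     = 20 × 46.1 × 1.13 + 7.821 × 33.3 + 0.5 × 8.69 × 3.39 × 48 × 0.87
     = 1041.9 + 260.44 + 615.11 = 1917.4 kPa.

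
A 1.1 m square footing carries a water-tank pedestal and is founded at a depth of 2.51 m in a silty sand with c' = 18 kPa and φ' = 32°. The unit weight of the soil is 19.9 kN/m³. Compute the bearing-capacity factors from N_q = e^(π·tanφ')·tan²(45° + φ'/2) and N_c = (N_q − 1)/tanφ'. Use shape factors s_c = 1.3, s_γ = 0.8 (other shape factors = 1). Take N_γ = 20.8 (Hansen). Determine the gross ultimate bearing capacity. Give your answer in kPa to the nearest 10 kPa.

q_ult ≈ 2170 kPa

tan32° = 0.6249, so N_q = e^(π×0.6249)·tan²(61°) = 7.121 × 3.255 = 23.18.
N_c = (23.18 − 1)/tan32° = 35.49.
q = γ·D_f = 19.9 × 2.51 = 49.949 kPa.
c·N_c·s_c = 18 × 35.49 × 1.3 = 830.47 kPa
q·N_q = 49.949 × 23.177 = 1157.7 kPa
0.5·γ·B·N_γ·s_γ = 0.5 × 19.9 × 1.1 × 20.8 × 0.8 = 182.12 kPa
q_ult = 830.47 + 1157.7 + 182.12 = 2170.3 kPa.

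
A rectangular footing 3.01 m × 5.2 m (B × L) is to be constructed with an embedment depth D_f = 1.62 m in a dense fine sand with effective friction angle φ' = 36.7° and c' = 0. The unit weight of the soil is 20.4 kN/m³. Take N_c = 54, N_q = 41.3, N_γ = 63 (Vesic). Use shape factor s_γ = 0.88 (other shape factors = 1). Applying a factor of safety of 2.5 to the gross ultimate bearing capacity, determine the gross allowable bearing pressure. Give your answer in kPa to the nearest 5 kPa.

q = γ·D_f = 20.4 × 1.62 = 33.048 kPa.
q·N_q = 33.048 × 41.3 = 1364.9 kPa
0.5·γ·B·N_γ·s_γ = 0.5 × 20.4 × 3.01 × 63 × 0.88 = 1702.1 kPa
q_ult = 1364.9 + 1702.1 = 3067 kPa.
q_all = q_ult / FS = 3067 / 2.5 = 1226.8 kPa.

q_all ≈ 1225 kPa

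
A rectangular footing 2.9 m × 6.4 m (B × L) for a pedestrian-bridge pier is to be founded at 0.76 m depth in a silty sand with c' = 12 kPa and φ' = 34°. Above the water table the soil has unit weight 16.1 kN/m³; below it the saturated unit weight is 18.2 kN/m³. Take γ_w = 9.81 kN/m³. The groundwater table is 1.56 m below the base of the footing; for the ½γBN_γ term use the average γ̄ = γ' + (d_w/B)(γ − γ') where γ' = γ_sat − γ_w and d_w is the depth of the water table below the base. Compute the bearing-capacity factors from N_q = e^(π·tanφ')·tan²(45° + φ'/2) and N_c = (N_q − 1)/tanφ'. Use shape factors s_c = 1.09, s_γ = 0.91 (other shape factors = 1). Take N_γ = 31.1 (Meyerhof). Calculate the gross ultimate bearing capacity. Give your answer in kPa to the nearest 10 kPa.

q_ult ≈ 1430 kPa

tan34° = 0.6745, so N_q = e^(π×0.6745)·tan²(62°) = 8.323 × 3.537 = 29.44.
N_c = (29.44 − 1)/tan34° = 42.16.
Effective surcharge at the founding depth q = γ·D_f = 16.1 × 0.76 = 12.236 kPa.
With d_w = 1.56 m < B, γ̄ = 8.39 + (1.56/2.9) × (16.1 − 8.39) = 12.537 kN/m³.
q_ult = c·N_c·s_c + q·N_q + 0.5·γ·B·N_γ·s_γ
     = 12 × 42.164 × 1.09 + 12.236 × 29.44 + 0.5 × 12.537 × 2.9 × 31.1 × 0.91
     = 551.5 + 360.23 + 514.49 = 1426.2 kPa.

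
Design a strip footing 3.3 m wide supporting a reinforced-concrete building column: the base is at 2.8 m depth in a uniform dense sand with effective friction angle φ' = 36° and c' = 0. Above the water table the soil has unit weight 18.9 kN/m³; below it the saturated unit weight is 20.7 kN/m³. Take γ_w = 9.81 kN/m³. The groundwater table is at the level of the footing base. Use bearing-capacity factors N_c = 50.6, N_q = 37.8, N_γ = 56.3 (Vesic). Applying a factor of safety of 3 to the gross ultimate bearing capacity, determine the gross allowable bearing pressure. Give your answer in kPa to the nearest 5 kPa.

q_all ≈ 1005 kPa

Overburden at base level: q = 18.9 × 2.8 = 52.92 kPa.
Below the base the soil is submerged, so the ½γBN_γ term uses γ' = 20.7 − 9.81 = 10.89 kN/m³.
Surcharge term q·N_q = 52.92 × 37.8 = 2000.4 kPa; self-weight term 0.5·γ·B·N_γ = 0.5 × 10.89 × 3.3 × 56.3 = 1011.6 kPa.
q_ult = 2000.4 + 1011.6 = 3012 kPa.
q_all = q_ult / FS = 3012 / 3 = 1004 kPa.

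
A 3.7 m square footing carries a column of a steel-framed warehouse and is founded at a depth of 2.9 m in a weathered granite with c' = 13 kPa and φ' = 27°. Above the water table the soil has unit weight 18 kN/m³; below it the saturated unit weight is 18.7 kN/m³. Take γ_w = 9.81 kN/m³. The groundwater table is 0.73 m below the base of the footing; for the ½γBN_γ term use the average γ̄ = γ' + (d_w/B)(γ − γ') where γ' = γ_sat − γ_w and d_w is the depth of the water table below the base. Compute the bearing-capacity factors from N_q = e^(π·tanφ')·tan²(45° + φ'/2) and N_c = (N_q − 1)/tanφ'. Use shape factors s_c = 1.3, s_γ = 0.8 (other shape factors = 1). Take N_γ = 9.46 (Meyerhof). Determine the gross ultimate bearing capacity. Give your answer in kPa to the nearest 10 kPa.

tan27° = 0.5095, so N_q = e^(π×0.5095)·tan²(58.5°) = 4.957 × 2.663 = 13.2.
N_c = (13.2 − 1)/tan27° = 23.94.
Effective surcharge at the founding depth q = γ·D_f = 18 × 2.9 = 52.2 kPa.
With d_w = 0.73 m < B, γ̄ = 8.89 + (0.73/3.7) × (18 − 8.89) = 10.687 kN/m³.
q_ult = c·N_c·s_c + q·N_q + 0.5·γ·B·N_γ·s_γ
     = 13 × 23.942 × 1.3 + 52.2 × 13.199 + 0.5 × 10.687 × 3.7 × 9.46 × 0.8
     = 404.62 + 689 + 149.63 = 1243.3 kPa.

q_ult ≈ 1240 kPa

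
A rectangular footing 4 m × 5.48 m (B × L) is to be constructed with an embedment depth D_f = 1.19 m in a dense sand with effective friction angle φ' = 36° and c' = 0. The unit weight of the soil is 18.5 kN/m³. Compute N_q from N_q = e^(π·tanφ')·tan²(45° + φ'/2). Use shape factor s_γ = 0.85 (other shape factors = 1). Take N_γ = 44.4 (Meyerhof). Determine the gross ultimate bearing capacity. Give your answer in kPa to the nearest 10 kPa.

q_ult ≈ 2230 kPa

tan36° = 0.7265, so N_q = e^(π×0.7265)·tan²(63°) = 9.801 × 3.852 = 37.75.
Effective surcharge at the founding depth q = γ·D_f = 18.5 × 1.19 = 22.015 kPa.
q_ult = q·N_q + 0.5·γ·B·N_γ·s_γ
     = 22.015 × 37.752 + 0.5 × 18.5 × 4 × 44.4 × 0.85
     = 831.12 + 1396.4 = 2227.5 kPa.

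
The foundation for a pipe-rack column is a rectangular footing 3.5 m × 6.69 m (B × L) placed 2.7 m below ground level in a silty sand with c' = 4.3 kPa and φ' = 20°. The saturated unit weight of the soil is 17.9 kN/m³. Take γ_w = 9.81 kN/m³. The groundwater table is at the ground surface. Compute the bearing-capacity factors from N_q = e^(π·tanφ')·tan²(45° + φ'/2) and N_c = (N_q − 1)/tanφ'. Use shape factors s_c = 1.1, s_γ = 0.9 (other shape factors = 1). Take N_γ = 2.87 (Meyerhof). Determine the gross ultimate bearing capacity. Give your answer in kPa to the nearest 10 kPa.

tan20° = 0.364, so N_q = e^(π×0.364)·tan²(55°) = 3.138 × 2.04 = 6.4.
N_c = (6.4 − 1)/tan20° = 14.83.
γ' = 17.9 − 9.81 = 8.09 kN/m³ (submerged throughout). q = 8.09 × 2.7 = 21.843 kPa; the same γ' applies in the ½γBN_γ term.
c·N_c·s_c = 4.3 × 14.835 × 1.1 = 70.168 kPa
q·N_q = 21.843 × 6.3994 = 139.78 kPa
0.5·γ·B·N_γ·s_γ = 0.5 × 8.09 × 3.5 × 2.87 × 0.9 = 36.569 kPa
q_ult = 70.168 + 139.78 + 36.569 = 246.52 kPa.

q_ult ≈ 250 kPa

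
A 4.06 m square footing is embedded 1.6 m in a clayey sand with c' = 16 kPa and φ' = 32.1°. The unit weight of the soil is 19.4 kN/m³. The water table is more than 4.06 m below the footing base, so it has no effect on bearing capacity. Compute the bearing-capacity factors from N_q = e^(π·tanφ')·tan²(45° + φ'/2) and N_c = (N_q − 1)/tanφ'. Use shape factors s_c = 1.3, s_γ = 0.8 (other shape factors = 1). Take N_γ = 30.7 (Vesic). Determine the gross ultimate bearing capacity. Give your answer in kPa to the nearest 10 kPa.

q_ult ≈ 2440 kPa

tan32.1° = 0.6273, so N_q = e^(π×0.6273)·tan²(61.05°) = 7.176 × 3.268 = 23.45.
N_c = (23.45 − 1)/tan32.1° = 35.79.
Effective surcharge at the founding depth q = γ·D_f = 19.4 × 1.6 = 31.04 kPa.
q_ult = c·N_c·s_c + q·N_q + 0.5·γ·B·N_γ·s_γ
     = 16 × 35.79 × 1.3 + 31.04 × 23.451 + 0.5 × 19.4 × 4.06 × 30.7 × 0.8
     = 744.42 + 727.91 + 967.22 = 2439.6 kPa.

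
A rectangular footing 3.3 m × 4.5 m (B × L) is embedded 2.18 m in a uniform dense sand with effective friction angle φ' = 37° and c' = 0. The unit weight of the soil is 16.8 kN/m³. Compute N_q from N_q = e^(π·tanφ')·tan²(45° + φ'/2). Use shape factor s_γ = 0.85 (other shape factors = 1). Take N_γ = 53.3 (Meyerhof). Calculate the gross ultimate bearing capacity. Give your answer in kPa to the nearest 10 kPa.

q_ult ≈ 2830 kPa

tan37° = 0.7536, so N_q = e^(π×0.7536)·tan²(63.5°) = 10.669 × 4.023 = 42.92.
q = γ·D_f = 16.8 × 2.18 = 36.624 kPa.
q·N_q = 36.624 × 42.92 = 1571.9 kPa
0.5·γ·B·N_γ·s_γ = 0.5 × 16.8 × 3.3 × 53.3 × 0.85 = 1255.9 kPa
q_ult = 1571.9 + 1255.9 = 2827.8 kPa.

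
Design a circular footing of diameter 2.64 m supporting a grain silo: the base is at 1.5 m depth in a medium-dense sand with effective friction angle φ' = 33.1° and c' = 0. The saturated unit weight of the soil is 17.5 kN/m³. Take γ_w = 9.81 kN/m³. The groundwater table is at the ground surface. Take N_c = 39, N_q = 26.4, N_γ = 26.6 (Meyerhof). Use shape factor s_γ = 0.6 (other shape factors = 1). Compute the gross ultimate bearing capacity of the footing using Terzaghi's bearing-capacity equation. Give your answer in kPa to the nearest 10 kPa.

q_ult ≈ 470 kPa

Water table at ground surface, so effective unit weight γ' = 17.5 − 9.81 = 7.69 kN/m³ is used throughout; overburden q = 7.69 × 1.5 = 11.535 kPa; the same γ' applies in the ½γBN_γ term.
Surcharge term q·N_q = 11.535 × 26.4 = 304.52 kPa; self-weight term 0.5·γ·B·N_γ·s_γ = 0.5 × 7.69 × 2.64 × 26.6 × 0.6 = 162.01 kPa.
q_ult = 304.52 + 162.01 = 466.53 kPa.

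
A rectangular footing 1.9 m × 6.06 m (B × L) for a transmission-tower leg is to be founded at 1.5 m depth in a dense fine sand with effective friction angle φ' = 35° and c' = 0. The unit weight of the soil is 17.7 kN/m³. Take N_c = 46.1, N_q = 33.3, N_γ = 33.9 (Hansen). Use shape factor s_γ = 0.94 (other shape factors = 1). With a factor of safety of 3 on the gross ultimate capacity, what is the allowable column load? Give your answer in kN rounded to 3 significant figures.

P_all ≈ 5450 kN

Effective surcharge at the founding depth q = γ·D_f = 17.7 × 1.5 = 26.55 kPa.
q_ult = q·N_q + 0.5·γ·B·N_γ·s_γ
     = 26.55 × 33.3 + 0.5 × 17.7 × 1.9 × 33.9 × 0.94
     = 884.11 + 535.83 = 1419.9 kPa.
Gross allowable pressure q_all = 1419.9 / 3 = 473.31 kPa.
Footing area = 11.514 m², so allowable column load = 473.31 × 11.514 = 5449.7 kN.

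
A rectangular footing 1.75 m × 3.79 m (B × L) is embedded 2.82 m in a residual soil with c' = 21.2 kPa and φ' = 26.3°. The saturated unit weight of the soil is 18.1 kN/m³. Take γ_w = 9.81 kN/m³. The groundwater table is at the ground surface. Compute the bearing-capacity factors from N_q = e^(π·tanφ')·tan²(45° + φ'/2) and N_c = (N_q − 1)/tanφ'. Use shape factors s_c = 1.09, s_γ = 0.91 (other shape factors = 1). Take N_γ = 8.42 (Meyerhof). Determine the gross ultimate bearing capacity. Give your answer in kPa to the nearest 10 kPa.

q_ult ≈ 870 kPa

tan26.3° = 0.4942, so N_q = e^(π×0.4942)·tan²(58.15°) = 4.724 × 2.591 = 12.24.
N_c = (12.24 − 1)/tan26.3° = 22.74.
γ' = 18.1 − 9.81 = 8.29 kN/m³ (submerged throughout). q = 8.29 × 2.82 = 23.378 kPa; the same γ' applies in the ½γBN_γ term.
c·N_c·s_c = 21.2 × 22.744 × 1.09 = 525.56 kPa
q·N_q = 23.378 × 12.241 = 286.16 kPa
0.5·γ·B·N_γ·s_γ = 0.5 × 8.29 × 1.75 × 8.42 × 0.91 = 55.58 kPa
q_ult = 525.56 + 286.16 + 55.58 = 867.3 kPa.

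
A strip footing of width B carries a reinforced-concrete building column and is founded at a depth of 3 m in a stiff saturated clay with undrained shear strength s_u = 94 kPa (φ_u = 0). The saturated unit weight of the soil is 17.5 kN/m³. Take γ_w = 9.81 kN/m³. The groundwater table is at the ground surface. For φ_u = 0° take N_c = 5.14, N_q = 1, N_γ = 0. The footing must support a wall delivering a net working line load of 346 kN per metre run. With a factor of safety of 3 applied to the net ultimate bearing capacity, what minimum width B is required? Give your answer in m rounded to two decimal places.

B = 2.15 m

γ' = 17.5 − 9.81 = 7.69 kN/m³ (submerged throughout). q = 7.69 × 3 = 23.07 kPa.
c·N_c = 94 × 5.14 = 483.16 kPa
q·N_q = 23.07 × 1 = 23.07 kPa
q_ult = 483.16 + 23.07 = 506.23 kPa.
For φ = 0 the ½γBN_γ term vanishes, so q_ult is independent of B. q_net = 506.23 − 23.07 = 483.16 kPa; q_all(net) = 483.16/3 = 161.05 kPa.
Required width B = w / q_all(net) = 346 / 161.05 = 2.148 m.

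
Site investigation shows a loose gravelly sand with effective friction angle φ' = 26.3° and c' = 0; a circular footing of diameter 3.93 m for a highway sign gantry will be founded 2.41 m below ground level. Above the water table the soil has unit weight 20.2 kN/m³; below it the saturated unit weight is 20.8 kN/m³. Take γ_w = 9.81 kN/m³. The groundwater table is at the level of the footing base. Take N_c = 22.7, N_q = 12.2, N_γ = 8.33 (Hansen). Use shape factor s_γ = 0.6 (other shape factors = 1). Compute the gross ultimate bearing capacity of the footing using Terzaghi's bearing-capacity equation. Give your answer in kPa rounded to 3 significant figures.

q = γ·D_f = 20.2 × 2.41 = 48.682 kPa.
For the ½γBN_γ term take γ' = 20.8 − 9.81 = 10.99 kN/m³ (soil below base is submerged).
q·N_q = 48.682 × 12.2 = 593.92 kPa
0.5·γ·B·N_γ·s_γ = 0.5 × 10.99 × 3.93 × 8.33 × 0.6 = 107.93 kPa
q_ult = 593.92 + 107.93 = 701.85 kPa.

q_ult ≈ 702 kPa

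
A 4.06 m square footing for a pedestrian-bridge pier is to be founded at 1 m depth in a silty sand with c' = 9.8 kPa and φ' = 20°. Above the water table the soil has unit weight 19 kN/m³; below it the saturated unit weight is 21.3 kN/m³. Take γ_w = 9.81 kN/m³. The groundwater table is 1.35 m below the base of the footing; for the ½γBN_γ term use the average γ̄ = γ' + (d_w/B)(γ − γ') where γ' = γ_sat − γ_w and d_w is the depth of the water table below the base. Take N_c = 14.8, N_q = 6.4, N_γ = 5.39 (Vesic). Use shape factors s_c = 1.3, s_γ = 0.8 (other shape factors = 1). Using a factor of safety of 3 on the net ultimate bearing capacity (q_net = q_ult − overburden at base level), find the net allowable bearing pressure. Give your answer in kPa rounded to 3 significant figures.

q_all(net) ≈ 138 kPa

Effective surcharge at the founding depth q = γ·D_f = 19 × 1 = 19 kPa.
With d_w = 1.35 m < B, γ̄ = 11.49 + (1.35/4.06) × (19 − 11.49) = 13.987 kN/m³.
q_ult = c·N_c·s_c + q·N_q + 0.5·γ·B·N_γ·s_γ
     = 9.8 × 14.8 × 1.3 + 19 × 6.4 + 0.5 × 13.987 × 4.06 × 5.39 × 0.8
     = 188.55 + 121.6 + 122.43 = 432.59 kPa.
q_net = 432.59 − 19 = 413.59 kPa.
q_all(net) = 413.59 / 3 = 137.86 kPa.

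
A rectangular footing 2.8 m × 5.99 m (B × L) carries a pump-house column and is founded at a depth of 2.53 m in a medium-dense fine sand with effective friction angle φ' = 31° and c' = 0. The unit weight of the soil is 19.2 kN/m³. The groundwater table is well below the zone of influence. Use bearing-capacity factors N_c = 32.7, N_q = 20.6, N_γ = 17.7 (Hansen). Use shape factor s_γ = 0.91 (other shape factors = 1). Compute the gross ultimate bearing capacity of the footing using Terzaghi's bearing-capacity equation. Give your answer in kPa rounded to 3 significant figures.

q_ult ≈ 1430 kPa

q = γ·D_f = 19.2 × 2.53 = 48.576 kPa.
q·N_q = 48.576 × 20.6 = 1000.7 kPa
0.5·γ·B·N_γ·s_γ = 0.5 × 19.2 × 2.8 × 17.7 × 0.91 = 432.96 kPa
q_ult = 1000.7 + 432.96 = 1433.6 kPa.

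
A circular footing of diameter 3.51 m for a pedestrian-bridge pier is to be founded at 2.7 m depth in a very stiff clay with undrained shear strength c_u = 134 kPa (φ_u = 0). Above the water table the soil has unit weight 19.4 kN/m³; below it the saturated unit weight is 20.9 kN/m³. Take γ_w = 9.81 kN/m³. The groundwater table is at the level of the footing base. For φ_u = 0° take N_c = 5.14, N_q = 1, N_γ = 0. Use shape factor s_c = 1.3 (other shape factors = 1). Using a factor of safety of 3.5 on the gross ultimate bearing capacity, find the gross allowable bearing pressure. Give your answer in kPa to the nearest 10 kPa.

q_all ≈ 270 kPa

Effective surcharge at the founding depth q = γ·D_f = 19.4 × 2.7 = 52.38 kPa.
q_ult = c·N_c·s_c + q·N_q
     = 134 × 5.14 × 1.3 + 52.38 × 1
     = 895.39 + 52.38 = 947.77 kPa.
q_all = 947.77 / 3.5 = 270.79 kPa.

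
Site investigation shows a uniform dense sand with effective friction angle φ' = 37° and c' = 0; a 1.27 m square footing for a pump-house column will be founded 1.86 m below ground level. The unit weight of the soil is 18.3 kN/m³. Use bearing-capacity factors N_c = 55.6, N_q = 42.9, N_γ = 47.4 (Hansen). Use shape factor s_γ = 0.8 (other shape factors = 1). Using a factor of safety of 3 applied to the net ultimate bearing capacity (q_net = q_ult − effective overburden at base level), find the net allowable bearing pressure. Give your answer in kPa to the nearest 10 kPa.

q_all(net) ≈ 620 kPa

Overburden at base level: q = 18.3 × 1.86 = 34.038 kPa.
Surcharge term q·N_q = 34.038 × 42.9 = 1460.2 kPa; self-weight term 0.5·γ·B·N_γ·s_γ = 0.5 × 18.3 × 1.27 × 47.4 × 0.8 = 440.65 kPa.
q_ult = 1460.2 + 440.65 = 1900.9 kPa.
Net ultimate: q_net = 1900.9 − 34.038 = 1866.8 kPa.
q_all(net) = 1866.8 / 3 = 622.28 kPa.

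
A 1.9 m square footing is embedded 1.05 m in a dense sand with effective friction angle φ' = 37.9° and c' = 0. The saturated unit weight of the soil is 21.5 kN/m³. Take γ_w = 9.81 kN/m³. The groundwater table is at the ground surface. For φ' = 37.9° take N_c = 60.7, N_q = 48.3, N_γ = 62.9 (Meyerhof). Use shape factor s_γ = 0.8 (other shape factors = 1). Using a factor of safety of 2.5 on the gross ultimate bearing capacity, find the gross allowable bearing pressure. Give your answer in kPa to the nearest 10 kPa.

γ' = 21.5 − 9.81 = 11.69 kN/m³ (submerged throughout). q = 11.69 × 1.05 = 12.274 kPa; the same γ' applies in the ½γBN_γ term.
q·N_q = 12.274 × 48.3 = 592.86 kPa
0.5·γ·B·N_γ·s_γ = 0.5 × 11.69 × 1.9 × 62.9 × 0.8 = 558.83 kPa
q_ult = 592.86 + 558.83 = 1151.7 kPa.
q_all = 1151.7 / 2.5 = 460.67 kPa.

q_all ≈ 460 kPa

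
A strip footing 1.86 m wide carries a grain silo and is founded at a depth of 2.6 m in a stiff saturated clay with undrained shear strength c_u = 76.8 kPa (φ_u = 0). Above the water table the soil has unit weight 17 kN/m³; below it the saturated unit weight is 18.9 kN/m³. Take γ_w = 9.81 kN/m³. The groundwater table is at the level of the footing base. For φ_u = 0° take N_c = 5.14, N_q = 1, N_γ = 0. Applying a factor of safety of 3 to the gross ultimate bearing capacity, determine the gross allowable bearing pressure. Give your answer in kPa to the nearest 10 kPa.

Effective surcharge at the founding depth q = γ·D_f = 17 × 2.6 = 44.2 kPa.
q_ult = c·N_c + q·N_q
     = 76.8 × 5.14 + 44.2 × 1
     = 394.75 + 44.2 = 438.95 kPa.
q_all = q_ult / FS = 438.95 / 3 = 146.32 kPa.

q_all ≈ 150 kPa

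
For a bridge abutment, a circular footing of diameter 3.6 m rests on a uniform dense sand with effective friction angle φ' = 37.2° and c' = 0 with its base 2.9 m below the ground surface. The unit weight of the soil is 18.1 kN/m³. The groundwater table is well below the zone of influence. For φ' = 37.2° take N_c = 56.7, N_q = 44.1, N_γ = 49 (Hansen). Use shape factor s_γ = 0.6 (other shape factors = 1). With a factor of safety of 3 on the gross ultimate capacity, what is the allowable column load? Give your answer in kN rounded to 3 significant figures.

P_all ≈ 11100 kN

Overburden at base level: q = 18.1 × 2.9 = 52.49 kPa.
Surcharge term q·N_q = 52.49 × 44.1 = 2314.8 kPa; self-weight term 0.5·γ·B·N_γ·s_γ = 0.5 × 18.1 × 3.6 × 49 × 0.6 = 957.85 kPa.
q_ult = 2314.8 + 957.85 = 3272.7 kPa.
Gross allowable pressure q_all = 3272.7 / 3 = 1090.9 kPa.
Footing area = 10.1788 m², so allowable column load = 1090.9 × 10.1788 = 11104 kN.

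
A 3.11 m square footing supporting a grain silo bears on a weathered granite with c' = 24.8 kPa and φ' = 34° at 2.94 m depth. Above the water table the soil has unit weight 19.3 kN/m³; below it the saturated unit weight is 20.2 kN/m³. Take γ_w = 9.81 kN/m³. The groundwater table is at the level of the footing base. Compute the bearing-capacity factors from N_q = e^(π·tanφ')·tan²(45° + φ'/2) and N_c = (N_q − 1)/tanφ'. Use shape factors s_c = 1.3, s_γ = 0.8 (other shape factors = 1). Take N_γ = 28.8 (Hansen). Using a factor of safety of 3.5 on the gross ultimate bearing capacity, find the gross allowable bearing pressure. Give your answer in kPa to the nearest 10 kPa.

q_all ≈ 970 kPa

N_q = e^(π·tan34°)·tan²(62°) = 29.44; N_c = (N_q − 1)/tanφ' = 42.16.
q = γ·D_f = 19.3 × 2.94 = 56.742 kPa.
For the ½γBN_γ term take γ' = 20.2 − 9.81 = 10.39 kN/m³ (soil below base is submerged).
c·N_c·s_c = 24.8 × 42.164 × 1.3 = 1359.4 kPa
q·N_q = 56.742 × 29.44 = 1670.5 kPa
0.5·γ·B·N_γ·s_γ = 0.5 × 10.39 × 3.11 × 28.8 × 0.8 = 372.24 kPa
q_ult = 1359.4 + 1670.5 + 372.24 = 3402.1 kPa.
q_all = 3402.1 / 3.5 = 972.02 kPa.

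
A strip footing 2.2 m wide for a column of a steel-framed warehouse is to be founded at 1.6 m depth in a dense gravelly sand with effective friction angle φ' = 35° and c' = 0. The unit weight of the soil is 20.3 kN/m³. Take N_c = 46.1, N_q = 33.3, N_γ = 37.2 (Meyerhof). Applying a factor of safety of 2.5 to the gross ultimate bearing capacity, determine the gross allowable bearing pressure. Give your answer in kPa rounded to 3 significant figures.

Effective surcharge at the founding depth q = γ·D_f = 20.3 × 1.6 = 32.48 kPa.
q_ult = q·N_q + 0.5·γ·B·N_γ
     = 32.48 × 33.3 + 0.5 × 20.3 × 2.2 × 37.2
     = 1081.6 + 830.68 = 1912.3 kPa.
q_all = q_ult / FS = 1912.3 / 2.5 = 764.9 kPa.

q_all ≈ 765 kPa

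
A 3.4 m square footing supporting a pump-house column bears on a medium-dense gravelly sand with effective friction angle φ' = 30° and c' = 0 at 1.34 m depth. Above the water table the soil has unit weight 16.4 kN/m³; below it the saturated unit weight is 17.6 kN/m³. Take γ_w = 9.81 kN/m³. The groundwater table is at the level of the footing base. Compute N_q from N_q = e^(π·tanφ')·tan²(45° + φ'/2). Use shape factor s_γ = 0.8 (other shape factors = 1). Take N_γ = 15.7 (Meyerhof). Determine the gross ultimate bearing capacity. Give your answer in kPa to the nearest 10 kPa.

q_ult ≈ 570 kPa

tan30° = 0.5774, so N_q = e^(π×0.5774)·tan²(60°) = 6.134 × 3.0 = 18.4.
q = γ·D_f = 16.4 × 1.34 = 21.976 kPa.
For the ½γBN_γ term take γ' = 17.6 − 9.81 = 7.79 kN/m³ (soil below base is submerged).
q·N_q = 21.976 × 18.401 = 404.38 kPa
0.5·γ·B·N_γ·s_γ = 0.5 × 7.79 × 3.4 × 15.7 × 0.8 = 166.33 kPa
q_ult = 404.38 + 166.33 = 570.72 kPa.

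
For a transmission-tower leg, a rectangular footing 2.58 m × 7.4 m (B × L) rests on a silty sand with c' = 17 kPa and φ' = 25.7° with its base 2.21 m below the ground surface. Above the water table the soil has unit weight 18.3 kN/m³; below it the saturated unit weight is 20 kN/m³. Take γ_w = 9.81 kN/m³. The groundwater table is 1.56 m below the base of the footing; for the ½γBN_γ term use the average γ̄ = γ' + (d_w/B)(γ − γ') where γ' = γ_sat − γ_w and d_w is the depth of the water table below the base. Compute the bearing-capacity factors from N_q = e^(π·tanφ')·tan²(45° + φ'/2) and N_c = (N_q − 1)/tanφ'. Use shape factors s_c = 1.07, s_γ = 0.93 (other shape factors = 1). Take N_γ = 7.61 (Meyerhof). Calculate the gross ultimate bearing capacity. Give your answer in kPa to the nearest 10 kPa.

q_ult ≈ 1000 kPa

tan25.7° = 0.4813, so N_q = e^(π×0.4813)·tan²(57.85°) = 4.536 × 2.531 = 11.48.
N_c = (11.48 − 1)/tan25.7° = 21.78.
Overburden at base level: q = 18.3 × 2.21 = 40.443 kPa.
The water table is 1.56 m below the base (< B = 2.58 m), so the ½γBN_γ term uses γ̄ = γ' + (d_w/B)(γ − γ') = 10.19 + (1.56/2.58)(18.3 − 10.19) = 15.094 kN/m³.
Cohesion term c·N_c·s_c = 17 × 21.779 × 1.07 = 396.16 kPa; surcharge term q·N_q = 40.443 × 11.481 = 464.35 kPa; self-weight term 0.5·γ·B·N_γ·s_γ = 0.5 × 15.094 × 2.58 × 7.61 × 0.93 = 137.8 kPa.
q_ult = 396.16 + 464.35 + 137.8 = 998.31 kPa.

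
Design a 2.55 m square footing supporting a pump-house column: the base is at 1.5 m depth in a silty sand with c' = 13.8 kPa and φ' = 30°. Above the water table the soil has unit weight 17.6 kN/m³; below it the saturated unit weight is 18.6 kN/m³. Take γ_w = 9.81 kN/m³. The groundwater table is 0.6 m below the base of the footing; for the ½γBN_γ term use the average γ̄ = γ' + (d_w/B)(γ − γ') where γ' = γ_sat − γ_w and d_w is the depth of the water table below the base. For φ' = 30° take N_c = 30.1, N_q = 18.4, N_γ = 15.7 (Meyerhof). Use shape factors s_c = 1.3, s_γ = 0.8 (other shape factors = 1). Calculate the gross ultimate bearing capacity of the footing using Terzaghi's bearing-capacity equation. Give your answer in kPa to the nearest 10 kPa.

q = γ·D_f = 17.6 × 1.5 = 26.4 kPa.
γ' = 8.79 kN/m³; averaging over the depth B below the base, γ̄ = γ' + (d_w/B)(γ − γ') = 10.863 kN/m³.
c·N_c·s_c = 13.8 × 30.1 × 1.3 = 539.99 kPa
q·N_q = 26.4 × 18.4 = 485.76 kPa
0.5·γ·B·N_γ·s_γ = 0.5 × 10.863 × 2.55 × 15.7 × 0.8 = 173.96 kPa
q_ult = 539.99 + 485.76 + 173.96 = 1199.7 kPa.

q_ult ≈ 1200 kPa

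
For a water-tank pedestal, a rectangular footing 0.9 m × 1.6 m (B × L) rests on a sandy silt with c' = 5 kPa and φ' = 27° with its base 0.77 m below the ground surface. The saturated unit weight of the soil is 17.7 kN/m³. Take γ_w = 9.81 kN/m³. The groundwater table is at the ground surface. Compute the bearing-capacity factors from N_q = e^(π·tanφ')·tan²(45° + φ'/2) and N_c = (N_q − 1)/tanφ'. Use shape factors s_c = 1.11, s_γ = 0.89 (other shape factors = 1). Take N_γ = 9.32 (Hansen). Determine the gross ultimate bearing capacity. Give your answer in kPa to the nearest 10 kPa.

tan27° = 0.5095, so N_q = e^(π×0.5095)·tan²(58.5°) = 4.957 × 2.663 = 13.2.
N_c = (13.2 − 1)/tan27° = 23.94.
Water table at ground surface, so effective unit weight γ' = 17.7 − 9.81 = 7.89 kN/m³ is used throughout; overburden q = 7.89 × 0.77 = 6.0753 kPa; the same γ' applies in the ½γBN_γ term.
Cohesion term c·N_c·s_c = 5 × 23.942 × 1.11 = 132.88 kPa; surcharge term q·N_q = 6.0753 × 13.199 = 80.189 kPa; self-weight term 0.5·γ·B·N_γ·s_γ = 0.5 × 7.89 × 0.9 × 9.32 × 0.89 = 29.451 kPa.
q_ult = 132.88 + 80.189 + 29.451 = 242.52 kPa.

q_ult ≈ 240 kPa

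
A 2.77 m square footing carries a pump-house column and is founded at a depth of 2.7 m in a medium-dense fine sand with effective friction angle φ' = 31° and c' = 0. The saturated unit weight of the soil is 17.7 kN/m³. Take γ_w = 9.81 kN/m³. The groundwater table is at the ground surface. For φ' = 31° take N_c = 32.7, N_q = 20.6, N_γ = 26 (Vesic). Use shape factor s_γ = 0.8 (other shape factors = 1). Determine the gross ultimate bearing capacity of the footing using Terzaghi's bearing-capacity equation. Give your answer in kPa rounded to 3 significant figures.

With the water table at the surface the whole profile is submerged: γ' = 17.7 − 9.81 = 7.89 kN/m³, so q = γ'·D_f = 21.303 kPa; the same γ' applies in the ½γBN_γ term.
q_ult = q·N_q + 0.5·γ·B·N_γ·s_γ
     = 21.303 × 20.6 + 0.5 × 7.89 × 2.77 × 26 × 0.8
     = 438.84 + 227.3 = 666.14 kPa.

q_ult ≈ 666 kPa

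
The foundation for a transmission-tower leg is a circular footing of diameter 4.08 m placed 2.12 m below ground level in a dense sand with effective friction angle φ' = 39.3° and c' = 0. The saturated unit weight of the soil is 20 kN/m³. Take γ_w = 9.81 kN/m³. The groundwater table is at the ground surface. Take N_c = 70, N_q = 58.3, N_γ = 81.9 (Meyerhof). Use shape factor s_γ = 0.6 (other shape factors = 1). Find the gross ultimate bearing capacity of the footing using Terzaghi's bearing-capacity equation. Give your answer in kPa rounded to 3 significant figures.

q_ult ≈ 2280 kPa

γ' = 20 − 9.81 = 10.19 kN/m³ (submerged throughout). q = 10.19 × 2.12 = 21.603 kPa; the same γ' applies in the ½γBN_γ term.
q·N_q = 21.603 × 58.3 = 1259.4 kPa
0.5·γ·B·N_γ·s_γ = 0.5 × 10.19 × 4.08 × 81.9 × 0.6 = 1021.5 kPa
q_ult = 1259.4 + 1021.5 = 2280.9 kPa.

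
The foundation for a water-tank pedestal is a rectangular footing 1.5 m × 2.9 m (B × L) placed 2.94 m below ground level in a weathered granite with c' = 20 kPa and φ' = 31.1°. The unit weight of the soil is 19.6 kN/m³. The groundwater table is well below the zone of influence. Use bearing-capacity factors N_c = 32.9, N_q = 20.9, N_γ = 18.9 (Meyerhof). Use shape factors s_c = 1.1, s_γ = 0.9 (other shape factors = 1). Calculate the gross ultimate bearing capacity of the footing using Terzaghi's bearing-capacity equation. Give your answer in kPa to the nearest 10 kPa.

Overburden at base level: q = 19.6 × 2.94 = 57.624 kPa.
Cohesion term c·N_c·s_c = 20 × 32.9 × 1.1 = 723.8 kPa; surcharge term q·N_q = 57.624 × 20.9 = 1204.3 kPa; self-weight term 0.5·γ·B·N_γ·s_γ = 0.5 × 19.6 × 1.5 × 18.9 × 0.9 = 250.05 kPa.
q_ult = 723.8 + 1204.3 + 250.05 = 2178.2 kPa.

q_ult ≈ 2180 kPa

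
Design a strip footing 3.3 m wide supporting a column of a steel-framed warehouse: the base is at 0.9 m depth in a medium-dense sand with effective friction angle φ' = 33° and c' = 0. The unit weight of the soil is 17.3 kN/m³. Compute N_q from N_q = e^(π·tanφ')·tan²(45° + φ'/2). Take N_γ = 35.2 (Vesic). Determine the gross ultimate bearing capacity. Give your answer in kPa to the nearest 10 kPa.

tan33° = 0.6494, so N_q = e^(π×0.6494)·tan²(61.5°) = 7.692 × 3.392 = 26.09.
Effective surcharge at the founding depth q = γ·D_f = 17.3 × 0.9 = 15.57 kPa.
q_ult = q·N_q + 0.5·γ·B·N_γ
     = 15.57 × 26.092 + 0.5 × 17.3 × 3.3 × 35.2
     = 406.25 + 1004.8 = 1411 kPa.

q_ult ≈ 1410 kPa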